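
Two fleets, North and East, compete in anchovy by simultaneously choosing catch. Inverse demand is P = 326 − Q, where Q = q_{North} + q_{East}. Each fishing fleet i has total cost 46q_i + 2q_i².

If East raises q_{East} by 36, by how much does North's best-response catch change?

Fishing fleet North's profit: π = q_{North}(326 − (q_{North} + q_{East})) − 46q_{North} − 2q_{North}².
∂π/∂q_{North} = 280 − 6q_{North} − q_{East} = 0, so q_{North} = 140/3 − (1/6)q_{East}.
The reaction-function slope is −1/6, so a 36-unit rise in q_{East} moves q_{North} by −1/6 × 36 = −6. North's best response falls — the actions are strategic substitutes.

-6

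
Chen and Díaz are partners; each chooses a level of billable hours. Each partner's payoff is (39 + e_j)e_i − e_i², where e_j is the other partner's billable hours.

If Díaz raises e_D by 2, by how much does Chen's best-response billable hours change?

1

Chen's payoff is (39 + e_D)e_C − e_C².
∂π/∂e_C = 39 + e_D − 2e_C = 0, so e_C = 19.5 + 0.5e_D.
The reaction-function slope is 0.5, so a 2-unit rise in e_D moves e_C by 0.5 × 2 = 1. Chen's best response rises — the actions are strategic complements.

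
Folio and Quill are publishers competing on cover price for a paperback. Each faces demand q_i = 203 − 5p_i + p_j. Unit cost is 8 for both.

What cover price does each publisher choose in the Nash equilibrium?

Folio's profit: π = (p_{Folio} − 8)(203 − 5p_{Folio} + p_{Quill}).
∂π/∂p_{Folio} = 243 − 10p_{Folio} + p_{Quill} = 0 ⇒ p_{Folio} = 24.3 + 0.1p_{Quill}.
By symmetry p_{Quill} = p_{Folio}; substituting into the reaction function, 0.9p_{Folio} = 24.3 and p_{Folio} = 27.

27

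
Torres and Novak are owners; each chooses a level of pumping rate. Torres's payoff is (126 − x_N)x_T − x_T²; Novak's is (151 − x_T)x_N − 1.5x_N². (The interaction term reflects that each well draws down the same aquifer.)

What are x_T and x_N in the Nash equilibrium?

Expanding Torres's payoff: 126x_T − x_Nx_T − x_T².
∂π/∂x_T = 126 − x_N − 2x_T = 0, so x_T = 63 − 0.5x_N.
Likewise for Novak: x_N = 151/3 − (1/3)x_T.
Solving the two reaction functions simultaneously: (1 − (−0.5)(−1/3))x_T = 63 − 0.5·(151/3), so (5/6)x_T = 227/6 and x_T = 45.4.
Then x_N = 151/3 − (1/3)·45.4 = 35.2.

45.4, 35.2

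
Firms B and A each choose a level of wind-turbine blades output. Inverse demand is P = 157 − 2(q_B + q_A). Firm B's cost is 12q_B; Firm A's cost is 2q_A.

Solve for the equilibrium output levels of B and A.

22.5, 27.5

Firm B's profit: π = q_B(157 − 2(q_B + q_A)) − 12q_B.
∂π/∂q_B = 145 − 4q_B − 2q_A = 0, so q_B = 36.25 − 0.5q_A.
By the same steps for A: q_A = 38.75 − 0.5q_B.
Substituting the second reaction function into the first: q_B = 36.25 − 0.5(38.75 − 0.5q_B), which gives 0.75q_B = 16.875 ⇒ q_B = 22.5.
Then q_A = 38.75 − 0.5·22.5 = 27.5.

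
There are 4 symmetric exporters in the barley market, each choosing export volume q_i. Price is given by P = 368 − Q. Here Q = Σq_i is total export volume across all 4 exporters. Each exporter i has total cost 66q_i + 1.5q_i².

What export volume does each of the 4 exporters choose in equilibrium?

37.75

A representative exporter's profit is π_i = q_i(368 − Q) − 66q_i − 1.5q_i², with Q = q_i + Σ_{j≠i} q_j.
First-order condition: 302 − 5q_i − Σ_{j≠i} q_j = 0.
With identical exporters, set every q_j = q: then 302 − 5q − 3q = 0, i.e. q = 302/8 = 37.75.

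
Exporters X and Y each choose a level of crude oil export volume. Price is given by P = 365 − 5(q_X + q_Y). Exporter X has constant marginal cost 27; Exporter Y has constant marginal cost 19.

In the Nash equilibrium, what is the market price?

137

Exporter X's profit: π = q_X(365 − 5(q_X + q_Y)) − 27q_X.
∂π/∂q_X = 338 − 10q_X − 5q_Y = 0, so q_X = 33.8 − 0.5q_Y.
By the same steps for Y: q_Y = 34.6 − 0.5q_X.
Plugging q_Y into X's best response: q_X = 33.8 − 0.5(34.6 − 0.5q_X) ⇒ 0.75q_X = 16.5, so q_X = 22.
Then q_Y = 34.6 − 0.5·22 = 23.6.
Equilibrium price: P = 365 − 5·45.6 = 137.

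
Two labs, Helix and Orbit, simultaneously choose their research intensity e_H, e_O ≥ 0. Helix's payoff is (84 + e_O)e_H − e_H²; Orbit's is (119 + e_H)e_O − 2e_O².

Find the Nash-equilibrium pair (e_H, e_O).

65, 46

Expanding Helix's payoff: 84e_H + e_Oe_H − e_H².
∂π/∂e_H = 84 + e_O − 2e_H = 0, so e_H = 42 + 0.5e_O.
Likewise for Orbit: e_O = 29.75 + 0.25e_H.
Solving the two reaction functions simultaneously: (1 − (0.5)(0.25))e_H = 42 + 0.5·29.75, so 0.875e_H = 56.875 and e_H = 65.
Then e_O = 29.75 + 0.25·65 = 46.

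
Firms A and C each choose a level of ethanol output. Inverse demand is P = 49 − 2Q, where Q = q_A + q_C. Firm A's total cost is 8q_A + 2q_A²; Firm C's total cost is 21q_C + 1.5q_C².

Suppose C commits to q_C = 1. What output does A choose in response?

4.875

Firm A's profit: π = q_A(49 − 2(q_A + q_C)) − 8q_A − 2q_A².
∂π/∂q_A = 41 − 8q_A − 2q_C = 0, so q_A = 5.125 − 0.25q_C.
At q_C = 1: q_A = 5.125 − 0.25·1 = 4.875.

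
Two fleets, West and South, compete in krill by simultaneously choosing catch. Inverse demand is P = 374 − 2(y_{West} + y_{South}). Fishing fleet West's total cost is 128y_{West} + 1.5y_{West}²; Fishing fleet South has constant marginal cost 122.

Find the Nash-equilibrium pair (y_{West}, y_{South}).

20, 53

Fishing fleet West's profit: π = y_{West}(374 − 2(y_{West} + y_{South})) − 128y_{West} − 1.5y_{West}².
∂π/∂y_{West} = 246 − 7y_{West} − 2y_{South} = 0, so y_{West} = 246/7 − (2/7)y_{South}.
For South: ∂π/∂y_{South} = 252 − 4y_{South} − 2y_{West} = 0 ⇒ y_{South} = 63 − 0.5y_{West}.
Substituting the second reaction function into the first: y_{West} = 246/7 − (2/7)(63 − 0.5y_{West}), which gives (6/7)y_{West} = 120/7 ⇒ y_{West} = 20.
Then y_{South} = 63 − 0.5·20 = 53.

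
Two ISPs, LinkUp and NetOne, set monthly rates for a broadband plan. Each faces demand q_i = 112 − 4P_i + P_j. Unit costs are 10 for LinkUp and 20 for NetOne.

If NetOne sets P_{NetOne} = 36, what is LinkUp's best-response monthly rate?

LinkUp's profit: π = (P_{LinkUp} − 10)(112 − 4P_{LinkUp} + P_{NetOne}).
∂π/∂P_{LinkUp} = 152 − 8P_{LinkUp} + P_{NetOne} = 0 ⇒ P_{LinkUp} = 19 + 0.125P_{NetOne}.
At P_{NetOne} = 36: P_{LinkUp} = 19 + 0.125·36 = 23.5.

23.5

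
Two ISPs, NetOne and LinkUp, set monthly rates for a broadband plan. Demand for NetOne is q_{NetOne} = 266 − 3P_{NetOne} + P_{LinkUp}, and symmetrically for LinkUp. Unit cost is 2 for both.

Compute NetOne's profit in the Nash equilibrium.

NetOne's profit: π = (P_{NetOne} − 2)(266 − 3P_{NetOne} + P_{LinkUp}).
∂π/∂P_{NetOne} = 272 − 6P_{NetOne} + P_{LinkUp} = 0 ⇒ P_{NetOne} = 136/3 + (1/6)P_{LinkUp}.
By symmetry P_{LinkUp} = P_{NetOne}; substituting into the reaction function, (5/6)P_{NetOne} = 136/3 and P_{NetOne} = 54.4.
q_{NetOne} = 266 − 3·54.4 + 54.4 = 157.2.
Profit = (54.4 − 2)·157.2 = 8237.28.

8237.28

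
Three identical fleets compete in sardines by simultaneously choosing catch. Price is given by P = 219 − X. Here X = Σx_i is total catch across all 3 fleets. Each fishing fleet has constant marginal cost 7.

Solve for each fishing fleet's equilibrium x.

A representative fishing fleet's profit is π_i = x_i(219 − X) − 7x_i, with X = x_i + Σ_{j≠i} x_j.
First-order condition: 212 − 2x_i − Σ_{j≠i} x_j = 0.
Imposing symmetry (x_j = x for all j) turns Σ_{j≠i} x_j into 2x, so 212 = 4x and x = 53.

53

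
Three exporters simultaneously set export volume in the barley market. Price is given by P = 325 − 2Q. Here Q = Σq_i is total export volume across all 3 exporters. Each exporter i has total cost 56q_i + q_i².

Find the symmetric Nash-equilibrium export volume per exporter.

26.9

A representative exporter's profit is π_i = q_i(325 − 2Q) − 56q_i − q_i², with Q = q_i + Σ_{j≠i} q_j.
First-order condition: 269 − 6q_i − 2Σ_{j≠i} q_j = 0.
Imposing symmetry (q_j = q for all j) turns Σ_{j≠i} q_j into 2q, so 269 = 10q and q = 26.9.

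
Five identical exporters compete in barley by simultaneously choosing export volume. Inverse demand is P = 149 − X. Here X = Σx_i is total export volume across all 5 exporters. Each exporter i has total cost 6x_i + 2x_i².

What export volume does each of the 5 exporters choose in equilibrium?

A representative exporter's profit is π_i = x_i(149 − X) − 6x_i − 2x_i², with X = x_i + Σ_{j≠i} x_j.
First-order condition: 143 − 6x_i − Σ_{j≠i} x_j = 0.
Imposing symmetry (x_j = x for all j) turns Σ_{j≠i} x_j into 4x, so 143 = 10x and x = 14.3.

14.3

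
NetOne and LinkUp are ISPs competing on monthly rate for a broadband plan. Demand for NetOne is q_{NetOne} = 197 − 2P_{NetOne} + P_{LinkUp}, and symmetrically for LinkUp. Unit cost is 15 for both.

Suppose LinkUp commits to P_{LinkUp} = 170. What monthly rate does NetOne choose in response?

99.25

NetOne's profit: π = (P_{NetOne} − 15)(197 − 2P_{NetOne} + P_{LinkUp}).
∂π/∂P_{NetOne} = 227 − 4P_{NetOne} + P_{LinkUp} = 0 ⇒ P_{NetOne} = 56.75 + 0.25P_{LinkUp}.
At P_{LinkUp} = 170: P_{NetOne} = 56.75 + 0.25·170 = 99.25.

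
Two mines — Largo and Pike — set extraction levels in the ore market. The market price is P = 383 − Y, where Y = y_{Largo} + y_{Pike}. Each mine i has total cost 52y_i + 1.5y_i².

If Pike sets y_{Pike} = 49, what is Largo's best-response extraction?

56.4

Mine Largo's profit: π = y_{Largo}(383 − (y_{Largo} + y_{Pike})) − 52y_{Largo} − 1.5y_{Largo}².
∂π/∂y_{Largo} = 331 − 5y_{Largo} − y_{Pike} = 0, so y_{Largo} = 66.2 − 0.2y_{Pike}.
At y_{Pike} = 49: y_{Largo} = 66.2 − 0.2·49 = 56.4.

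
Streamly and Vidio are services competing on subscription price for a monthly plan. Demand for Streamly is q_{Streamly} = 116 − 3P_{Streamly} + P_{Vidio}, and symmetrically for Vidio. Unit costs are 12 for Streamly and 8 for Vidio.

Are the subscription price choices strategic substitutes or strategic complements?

strategic complements

Streamly's profit: π = (P_{Streamly} − 12)(116 − 3P_{Streamly} + P_{Vidio}).
∂π/∂P_{Streamly} = 152 − 6P_{Streamly} + P_{Vidio} = 0 ⇒ P_{Streamly} = 76/3 + (1/6)P_{Vidio}.
The best-response slope dP_{Streamly}/dP_{Vidio} = 1/6 > 0: the reaction function is upward-sloping, so the choices are strategic complements.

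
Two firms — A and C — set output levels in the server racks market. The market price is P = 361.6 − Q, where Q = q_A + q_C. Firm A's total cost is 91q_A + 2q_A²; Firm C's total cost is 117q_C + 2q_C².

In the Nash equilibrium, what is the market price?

Firm A's profit: π = q_A(361.6 − (q_A + q_C)) − 91q_A − 2q_A².
∂π/∂q_A = 270.6 − 6q_A − q_C = 0, so q_A = 45.1 − (1/6)q_C.
By the same steps for C: q_C = 1223/30 − (1/6)q_A.
Plugging q_C into A's best response: q_A = 45.1 − (1/6)(1223/30 − (1/6)q_A) ⇒ (35/36)q_A = 1379/36, so q_A = 39.4.
Then q_C = 1223/30 − (1/6)·39.4 = 34.2.
Equilibrium price: P = 361.6 − 73.6 = 288.

288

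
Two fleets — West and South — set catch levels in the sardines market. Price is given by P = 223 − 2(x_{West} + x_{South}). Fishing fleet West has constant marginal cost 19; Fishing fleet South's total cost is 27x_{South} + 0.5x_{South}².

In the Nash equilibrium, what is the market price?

Fishing fleet West's profit: π = x_{West}(223 − 2(x_{West} + x_{South})) − 19x_{West}.
∂π/∂x_{West} = 204 − 4x_{West} − 2x_{South} = 0, so x_{West} = 51 − 0.5x_{South}.
For South: ∂π/∂x_{South} = 196 − 5x_{South} − 2x_{West} = 0 ⇒ x_{South} = 39.2 − 0.4x_{West}.
Substituting the second reaction function into the first: x_{West} = 51 − 0.5(39.2 − 0.4x_{West}), which gives 0.8x_{West} = 31.4 ⇒ x_{West} = 39.25.
Then x_{South} = 39.2 − 0.4·39.25 = 23.5.
Equilibrium price: P = 223 − 2·62.75 = 97.5.

97.5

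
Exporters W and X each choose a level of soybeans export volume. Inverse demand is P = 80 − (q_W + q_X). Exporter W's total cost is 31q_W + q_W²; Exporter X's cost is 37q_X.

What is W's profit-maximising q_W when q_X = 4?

Exporter W's profit: π = q_W(80 − (q_W + q_X)) − 31q_W − q_W².
∂π/∂q_W = 49 − 4q_W − q_X = 0, so q_W = 12.25 − 0.25q_X.
At q_X = 4: q_W = 12.25 − 0.25·4 = 11.25.

11.25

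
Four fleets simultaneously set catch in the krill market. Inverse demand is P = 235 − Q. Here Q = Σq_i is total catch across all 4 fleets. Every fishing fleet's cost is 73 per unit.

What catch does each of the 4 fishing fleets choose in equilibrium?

32.4

A representative fishing fleet's profit is π_i = q_i(235 − Q) − 73q_i, with Q = q_i + Σ_{j≠i} q_j.
First-order condition: 162 − 2q_i − Σ_{j≠i} q_j = 0.
With identical fishing fleets, set every q_j = q: then 162 − 2q − 3q = 0, i.e. q = 162/5 = 32.4.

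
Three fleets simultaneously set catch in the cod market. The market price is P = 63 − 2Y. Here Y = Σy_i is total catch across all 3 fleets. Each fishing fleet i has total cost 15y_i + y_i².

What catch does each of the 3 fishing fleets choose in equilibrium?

A representative fishing fleet's profit is π_i = y_i(63 − 2Y) − 15y_i − y_i², with Y = y_i + Σ_{j≠i} y_j.
First-order condition: 48 − 6y_i − 2Σ_{j≠i} y_j = 0.
Imposing symmetry (y_j = y for all j) turns Σ_{j≠i} y_j into 2y, so 48 = 10y and y = 4.8.

4.8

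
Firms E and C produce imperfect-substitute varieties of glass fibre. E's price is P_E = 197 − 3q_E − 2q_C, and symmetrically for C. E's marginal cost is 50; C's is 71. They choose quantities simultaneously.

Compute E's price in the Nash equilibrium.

Firm E's profit: π = q_E(197 − 3q_E − 2q_C) − 50q_E.
∂π/∂q_E = 147 − 6q_E − 2q_C = 0 ⇒ q_E = 24.5 − (1/3)q_C.
Similarly q_C = 21 − (1/3)q_E.
Plugging q_C into E's best response: q_E = 24.5 − (1/3)(21 − (1/3)q_E) ⇒ (8/9)q_E = 17.5, so q_E = 19.6875.
Then q_C = 21 − (1/3)·19.6875 = 14.4375.
P_E = 197 − 3·19.6875 − 2·14.4375 = 109.0625.

109.0625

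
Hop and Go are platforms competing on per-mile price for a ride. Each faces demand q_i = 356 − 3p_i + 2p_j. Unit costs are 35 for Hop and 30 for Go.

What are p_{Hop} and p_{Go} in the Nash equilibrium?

114.3125, 112.4375

Hop's profit: π = (p_{Hop} − 35)(356 − 3p_{Hop} + 2p_{Go}).
∂π/∂p_{Hop} = 461 − 6p_{Hop} + 2p_{Go} = 0 ⇒ p_{Hop} = 461/6 + (1/3)p_{Go}.
Similarly p_{Go} = 223/3 + (1/3)p_{Hop}.
Solving the two reaction functions simultaneously: (1 − (1/3)(1/3))p_{Hop} = 461/6 + (1/3)·(223/3), so (8/9)p_{Hop} = 1829/18 and p_{Hop} = 114.3125.
Then p_{Go} = 223/3 + (1/3)·114.3125 = 112.4375.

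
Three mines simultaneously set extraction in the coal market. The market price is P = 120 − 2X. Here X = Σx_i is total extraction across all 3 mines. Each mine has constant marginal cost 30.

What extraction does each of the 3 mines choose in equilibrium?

A representative mine's profit is π_i = x_i(120 − 2X) − 30x_i, with X = x_i + Σ_{j≠i} x_j.
First-order condition: 90 − 4x_i − 2Σ_{j≠i} x_j = 0.
Imposing symmetry (x_j = x for all j) turns Σ_{j≠i} x_j into 2x, so 90 = 8x and x = 11.25.

11.25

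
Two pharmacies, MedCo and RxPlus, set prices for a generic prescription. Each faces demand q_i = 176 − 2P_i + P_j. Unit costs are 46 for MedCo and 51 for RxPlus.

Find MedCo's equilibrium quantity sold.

MedCo's profit: π = (P_{MedCo} − 46)(176 − 2P_{MedCo} + P_{RxPlus}).
∂π/∂P_{MedCo} = 268 − 4P_{MedCo} + P_{RxPlus} = 0 ⇒ P_{MedCo} = 67 + 0.25P_{RxPlus}.
Similarly P_{RxPlus} = 69.5 + 0.25P_{MedCo}.
Substituting the second reaction function into the first: P_{MedCo} = 67 + 0.25(69.5 + 0.25P_{MedCo}), which gives 0.9375P_{MedCo} = 84.375 ⇒ P_{MedCo} = 90.
Then P_{RxPlus} = 69.5 + 0.25·90 = 92.
q_{MedCo} = 176 − 2·90 + 92 = 88.

88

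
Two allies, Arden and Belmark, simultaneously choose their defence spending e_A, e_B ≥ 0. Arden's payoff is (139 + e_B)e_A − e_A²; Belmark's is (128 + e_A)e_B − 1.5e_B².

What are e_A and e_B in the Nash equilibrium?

Expanding Arden's payoff: 139e_A + e_Be_A − e_A².
∂π/∂e_A = 139 + e_B − 2e_A = 0, so e_A = 69.5 + 0.5e_B.
Likewise for Belmark: e_B = 128/3 + (1/3)e_A.
Plugging e_B into Arden's best response: e_A = 69.5 + 0.5(128/3 + (1/3)e_A) ⇒ (5/6)e_A = 545/6, so e_A = 109.
Then e_B = 128/3 + (1/3)·109 = 79.

109, 79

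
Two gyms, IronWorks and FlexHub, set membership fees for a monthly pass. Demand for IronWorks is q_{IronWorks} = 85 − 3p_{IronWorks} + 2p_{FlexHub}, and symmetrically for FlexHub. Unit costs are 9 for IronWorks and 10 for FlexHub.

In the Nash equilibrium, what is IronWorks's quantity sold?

IronWorks's profit: π = (p_{IronWorks} − 9)(85 − 3p_{IronWorks} + 2p_{FlexHub}).
∂π/∂p_{IronWorks} = 112 − 6p_{IronWorks} + 2p_{FlexHub} = 0 ⇒ p_{IronWorks} = 56/3 + (1/3)p_{FlexHub}.
Similarly p_{FlexHub} = 115/6 + (1/3)p_{IronWorks}.
Solving the two reaction functions simultaneously: (1 − (1/3)(1/3))p_{IronWorks} = 56/3 + (1/3)·(115/6), so (8/9)p_{IronWorks} = 451/18 and p_{IronWorks} = 28.1875.
Then p_{FlexHub} = 115/6 + (1/3)·28.1875 = 28.5625.
q_{IronWorks} = 85 − 3·28.1875 + 2·28.5625 = 57.5625.

57.5625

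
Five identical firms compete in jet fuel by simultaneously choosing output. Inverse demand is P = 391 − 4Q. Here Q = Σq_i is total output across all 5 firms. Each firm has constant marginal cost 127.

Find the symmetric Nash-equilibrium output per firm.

A representative firm's profit is π_i = q_i(391 − 4Q) − 127q_i, with Q = q_i + Σ_{j≠i} q_j.
First-order condition: 264 − 8q_i − 4Σ_{j≠i} q_j = 0.
Imposing symmetry (q_j = q for all j) turns Σ_{j≠i} q_j into 4q, so 264 = 24q and q = 11.

11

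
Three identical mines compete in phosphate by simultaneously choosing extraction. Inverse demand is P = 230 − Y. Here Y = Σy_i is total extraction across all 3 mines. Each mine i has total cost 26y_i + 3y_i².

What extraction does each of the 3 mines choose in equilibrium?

20.4

A representative mine's profit is π_i = y_i(230 − Y) − 26y_i − 3y_i², with Y = y_i + Σ_{j≠i} y_j.
First-order condition: 204 − 8y_i − Σ_{j≠i} y_j = 0.
Imposing symmetry (y_j = y for all j) turns Σ_{j≠i} y_j into 2y, so 204 = 10y and y = 20.4.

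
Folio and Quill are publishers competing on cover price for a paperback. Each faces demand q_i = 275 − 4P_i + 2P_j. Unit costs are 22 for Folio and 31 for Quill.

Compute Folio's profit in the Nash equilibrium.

Folio's profit: π = (P_{Folio} − 22)(275 − 4P_{Folio} + 2P_{Quill}).
∂π/∂P_{Folio} = 363 − 8P_{Folio} + 2P_{Quill} = 0 ⇒ P_{Folio} = 45.375 + 0.25P_{Quill}.
Similarly P_{Quill} = 49.875 + 0.25P_{Folio}.
Solving the two reaction functions simultaneously: (1 − (0.25)(0.25))P_{Folio} = 45.375 + 0.25·49.875, so 0.9375P_{Folio} = 1851/32 and P_{Folio} = 61.7.
Then P_{Quill} = 49.875 + 0.25·61.7 = 65.3.
q_{Folio} = 275 − 4·61.7 + 2·65.3 = 158.8.
Profit = (61.7 − 22)·158.8 = 6304.36.

6304.36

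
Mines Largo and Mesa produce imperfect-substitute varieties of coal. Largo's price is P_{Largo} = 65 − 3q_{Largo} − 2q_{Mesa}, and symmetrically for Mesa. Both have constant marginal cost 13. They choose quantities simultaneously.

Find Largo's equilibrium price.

32.5

Mine Largo's profit: π = q_{Largo}(65 − 3q_{Largo} − 2q_{Mesa}) − 13q_{Largo}.
∂π/∂q_{Largo} = 52 − 6q_{Largo} − 2q_{Mesa} = 0 ⇒ q_{Largo} = 26/3 − (1/3)q_{Mesa}.
The game is symmetric, so in equilibrium q_{Mesa} = q_{Largo}: the reaction function gives (4/3)q_{Largo} = 26/3, hence q_{Largo} = 6.5.
P_{Largo} = 65 − 3·6.5 − 2·6.5 = 32.5.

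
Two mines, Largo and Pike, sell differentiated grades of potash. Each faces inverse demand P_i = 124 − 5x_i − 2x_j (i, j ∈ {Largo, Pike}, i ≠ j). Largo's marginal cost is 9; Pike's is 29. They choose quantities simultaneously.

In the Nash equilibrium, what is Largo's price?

Mine Largo's profit: π = x_{Largo}(124 − 5x_{Largo} − 2x_{Pike}) − 9x_{Largo}.
∂π/∂x_{Largo} = 115 − 10x_{Largo} − 2x_{Pike} = 0 ⇒ x_{Largo} = 11.5 − 0.2x_{Pike}.
Similarly x_{Pike} = 9.5 − 0.2x_{Largo}.
Substituting the second reaction function into the first: x_{Largo} = 11.5 − 0.2(9.5 − 0.2x_{Largo}), which gives 0.96x_{Largo} = 9.6 ⇒ x_{Largo} = 10.
Then x_{Pike} = 9.5 − 0.2·10 = 7.5.
P_{Largo} = 124 − 5·10 − 2·7.5 = 59.

59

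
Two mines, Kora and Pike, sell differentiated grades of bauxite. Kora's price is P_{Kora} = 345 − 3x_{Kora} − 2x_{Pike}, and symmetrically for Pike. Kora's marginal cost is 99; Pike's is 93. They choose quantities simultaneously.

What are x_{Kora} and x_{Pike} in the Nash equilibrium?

30.375, 31.875

Mine Kora's profit: π = x_{Kora}(345 − 3x_{Kora} − 2x_{Pike}) − 99x_{Kora}.
∂π/∂x_{Kora} = 246 − 6x_{Kora} − 2x_{Pike} = 0 ⇒ x_{Kora} = 41 − (1/3)x_{Pike}.
Similarly x_{Pike} = 42 − (1/3)x_{Kora}.
Solving the two reaction functions simultaneously: (1 − (−1/3)(−1/3))x_{Kora} = 41 − (1/3)·42, so (8/9)x_{Kora} = 27 and x_{Kora} = 30.375.
Then x_{Pike} = 42 − (1/3)·30.375 = 31.875.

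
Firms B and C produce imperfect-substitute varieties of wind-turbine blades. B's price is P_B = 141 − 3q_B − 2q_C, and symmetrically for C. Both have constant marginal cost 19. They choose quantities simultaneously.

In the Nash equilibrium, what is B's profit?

697.6875

Firm B's profit: π = q_B(141 − 3q_B − 2q_C) − 19q_B.
∂π/∂q_B = 122 − 6q_B − 2q_C = 0 ⇒ q_B = 61/3 − (1/3)q_C.
The game is symmetric, so in equilibrium q_C = q_B: the reaction function gives (4/3)q_B = 61/3, hence q_B = 15.25.
P_B = 141 − 3·15.25 − 2·15.25 = 64.75.
Profit = (64.75 − 19)·15.25 = 697.6875.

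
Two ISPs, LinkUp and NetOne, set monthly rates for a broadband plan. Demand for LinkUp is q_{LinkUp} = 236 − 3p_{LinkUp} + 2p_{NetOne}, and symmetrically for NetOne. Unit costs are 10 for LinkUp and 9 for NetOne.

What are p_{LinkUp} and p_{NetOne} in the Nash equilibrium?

66.3125, 65.9375

LinkUp's profit: π = (p_{LinkUp} − 10)(236 − 3p_{LinkUp} + 2p_{NetOne}).
∂π/∂p_{LinkUp} = 266 − 6p_{LinkUp} + 2p_{NetOne} = 0 ⇒ p_{LinkUp} = 133/3 + (1/3)p_{NetOne}.
Similarly p_{NetOne} = 263/6 + (1/3)p_{LinkUp}.
Plugging p_{NetOne} into LinkUp's best response: p_{LinkUp} = 133/3 + (1/3)(263/6 + (1/3)p_{LinkUp}) ⇒ (8/9)p_{LinkUp} = 1061/18, so p_{LinkUp} = 66.3125.
Then p_{NetOne} = 263/6 + (1/3)·66.3125 = 65.9375.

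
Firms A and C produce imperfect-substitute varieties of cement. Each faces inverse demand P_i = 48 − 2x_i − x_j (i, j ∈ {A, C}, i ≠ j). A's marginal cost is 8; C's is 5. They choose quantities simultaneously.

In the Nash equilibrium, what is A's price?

23.6

Firm A's profit: π = x_A(48 − 2x_A − x_C) − 8x_A.
∂π/∂x_A = 40 − 4x_A − x_C = 0 ⇒ x_A = 10 − 0.25x_C.
Similarly x_C = 10.75 − 0.25x_A.
Substituting the second reaction function into the first: x_A = 10 − 0.25(10.75 − 0.25x_A), which gives 0.9375x_A = 7.3125 ⇒ x_A = 7.8.
Then x_C = 10.75 − 0.25·7.8 = 8.8.
P_A = 48 − 2·7.8 − 8.8 = 23.6.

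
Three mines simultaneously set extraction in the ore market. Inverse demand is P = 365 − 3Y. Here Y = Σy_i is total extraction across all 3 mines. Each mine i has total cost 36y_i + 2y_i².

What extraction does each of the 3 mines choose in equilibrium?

A representative mine's profit is π_i = y_i(365 − 3Y) − 36y_i − 2y_i², with Y = y_i + Σ_{j≠i} y_j.
First-order condition: 329 − 10y_i − 3Σ_{j≠i} y_j = 0.
In a symmetric equilibrium every mine chooses the same y, so Σ_{j≠i} y_j = 2y. The condition becomes 329 − 16y = 0, giving y = 329/16 = 20.5625.

20.5625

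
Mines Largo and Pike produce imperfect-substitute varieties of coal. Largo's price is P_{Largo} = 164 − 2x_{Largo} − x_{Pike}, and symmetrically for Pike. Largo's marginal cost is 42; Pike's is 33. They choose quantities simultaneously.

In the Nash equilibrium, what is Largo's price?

89.6

Mine Largo's profit: π = x_{Largo}(164 − 2x_{Largo} − x_{Pike}) − 42x_{Largo}.
∂π/∂x_{Largo} = 122 − 4x_{Largo} − x_{Pike} = 0 ⇒ x_{Largo} = 30.5 − 0.25x_{Pike}.
Similarly x_{Pike} = 32.75 − 0.25x_{Largo}.
Plugging x_{Pike} into Largo's best response: x_{Largo} = 30.5 − 0.25(32.75 − 0.25x_{Largo}) ⇒ 0.9375x_{Largo} = 22.3125, so x_{Largo} = 23.8.
Then x_{Pike} = 32.75 − 0.25·23.8 = 26.8.
P_{Largo} = 164 − 2·23.8 − 26.8 = 89.6.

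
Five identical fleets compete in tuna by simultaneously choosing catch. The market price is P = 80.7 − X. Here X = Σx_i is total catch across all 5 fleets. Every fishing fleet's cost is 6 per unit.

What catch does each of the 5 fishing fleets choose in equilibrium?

A representative fishing fleet's profit is π_i = x_i(80.7 − X) − 6x_i, with X = x_i + Σ_{j≠i} x_j.
First-order condition: 74.7 − 2x_i − Σ_{j≠i} x_j = 0.
In a symmetric equilibrium every fishing fleet chooses the same x, so Σ_{j≠i} x_j = 4x. The condition becomes 74.7 − 6x = 0, giving x = 74.7/6 = 12.45.

12.45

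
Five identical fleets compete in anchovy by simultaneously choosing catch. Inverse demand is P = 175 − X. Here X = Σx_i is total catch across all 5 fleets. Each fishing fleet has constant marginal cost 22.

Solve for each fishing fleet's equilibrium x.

A representative fishing fleet's profit is π_i = x_i(175 − X) − 22x_i, with X = x_i + Σ_{j≠i} x_j.
First-order condition: 153 − 2x_i − Σ_{j≠i} x_j = 0.
With identical fishing fleets, set every x_j = x: then 153 − 2x − 4x = 0, i.e. x = 153/6 = 25.5.

25.5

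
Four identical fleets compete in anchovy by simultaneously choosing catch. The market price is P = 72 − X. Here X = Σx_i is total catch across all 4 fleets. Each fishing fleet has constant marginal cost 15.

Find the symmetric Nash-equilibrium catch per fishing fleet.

A representative fishing fleet's profit is π_i = x_i(72 − X) − 15x_i, with X = x_i + Σ_{j≠i} x_j.
First-order condition: 57 − 2x_i − Σ_{j≠i} x_j = 0.
With identical fishing fleets, set every x_j = x: then 57 − 2x − 3x = 0, i.e. x = 57/5 = 11.4.

11.4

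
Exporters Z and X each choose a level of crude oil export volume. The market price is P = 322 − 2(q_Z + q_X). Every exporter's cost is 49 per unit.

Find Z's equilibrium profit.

Exporter Z's profit: π = q_Z(322 − 2(q_Z + q_X)) − 49q_Z.
∂π/∂q_Z = 273 − 4q_Z − 2q_X = 0, so q_Z = 68.25 − 0.5q_X.
Setting q_Z = q_X in the reaction function: q_Z = 68.25 − 0.5q_Z, so q_Z = 68.25 / 1.5 = 45.5.
Price P = 322 − 2·91 = 140.
Z's profit: (140 − 49)·45.5 = 4140.5.

4140.5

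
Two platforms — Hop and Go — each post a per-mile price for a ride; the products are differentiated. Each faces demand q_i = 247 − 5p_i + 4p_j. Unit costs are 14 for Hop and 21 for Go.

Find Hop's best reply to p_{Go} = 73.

60.9

Hop's profit: π = (p_{Hop} − 14)(247 − 5p_{Hop} + 4p_{Go}).
∂π/∂p_{Hop} = 317 − 10p_{Hop} + 4p_{Go} = 0 ⇒ p_{Hop} = 31.7 + 0.4p_{Go}.
At p_{Go} = 73: p_{Hop} = 31.7 + 0.4·73 = 60.9.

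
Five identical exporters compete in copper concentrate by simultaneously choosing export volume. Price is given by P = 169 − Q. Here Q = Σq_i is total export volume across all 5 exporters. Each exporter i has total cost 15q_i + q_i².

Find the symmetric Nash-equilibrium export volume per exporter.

19.25

A representative exporter's profit is π_i = q_i(169 − Q) − 15q_i − q_i², with Q = q_i + Σ_{j≠i} q_j.
First-order condition: 154 − 4q_i − Σ_{j≠i} q_j = 0.
In a symmetric equilibrium every exporter chooses the same q, so Σ_{j≠i} q_j = 4q. The condition becomes 154 − 8q = 0, giving q = 154/8 = 19.25.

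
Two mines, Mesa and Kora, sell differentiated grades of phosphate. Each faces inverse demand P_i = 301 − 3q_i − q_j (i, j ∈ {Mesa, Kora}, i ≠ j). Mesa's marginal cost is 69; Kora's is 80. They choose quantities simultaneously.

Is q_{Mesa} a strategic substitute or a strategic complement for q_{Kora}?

strategic substitutes

Mine Mesa's profit: π = q_{Mesa}(301 − 3q_{Mesa} − q_{Kora}) − 69q_{Mesa}.
∂π/∂q_{Mesa} = 232 − 6q_{Mesa} − q_{Kora} = 0 ⇒ q_{Mesa} = 116/3 − (1/6)q_{Kora}.
The best-response slope dq_{Mesa}/dq_{Kora} = −1/6 < 0: the reaction function is downward-sloping, so the choices are strategic substitutes.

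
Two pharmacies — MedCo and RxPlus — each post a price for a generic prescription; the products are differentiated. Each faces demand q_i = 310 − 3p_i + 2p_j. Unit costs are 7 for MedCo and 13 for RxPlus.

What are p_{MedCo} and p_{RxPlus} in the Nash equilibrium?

MedCo's profit: π = (p_{MedCo} − 7)(310 − 3p_{MedCo} + 2p_{RxPlus}).
∂π/∂p_{MedCo} = 331 − 6p_{MedCo} + 2p_{RxPlus} = 0 ⇒ p_{MedCo} = 331/6 + (1/3)p_{RxPlus}.
Similarly p_{RxPlus} = 349/6 + (1/3)p_{MedCo}.
Solving the two reaction functions simultaneously: (1 − (1/3)(1/3))p_{MedCo} = 331/6 + (1/3)·(349/6), so (8/9)p_{MedCo} = 671/9 and p_{MedCo} = 83.875.
Then p_{RxPlus} = 349/6 + (1/3)·83.875 = 86.125.

83.875, 86.125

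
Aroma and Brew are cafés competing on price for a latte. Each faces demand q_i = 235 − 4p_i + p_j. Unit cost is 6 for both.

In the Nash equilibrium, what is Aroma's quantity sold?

Aroma's profit: π = (p_{Aroma} − 6)(235 − 4p_{Aroma} + p_{Brew}).
∂π/∂p_{Aroma} = 259 − 8p_{Aroma} + p_{Brew} = 0 ⇒ p_{Aroma} = 32.375 + 0.125p_{Brew}.
The game is symmetric, so in equilibrium p_{Brew} = p_{Aroma}: the reaction function gives 0.875p_{Aroma} = 32.375, hence p_{Aroma} = 37.
q_{Aroma} = 235 − 4·37 + 37 = 124.

124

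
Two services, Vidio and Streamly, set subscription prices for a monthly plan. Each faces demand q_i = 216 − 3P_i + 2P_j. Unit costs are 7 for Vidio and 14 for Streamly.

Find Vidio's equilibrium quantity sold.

160.6875

Vidio's profit: π = (P_{Vidio} − 7)(216 − 3P_{Vidio} + 2P_{Streamly}).
∂π/∂P_{Vidio} = 237 − 6P_{Vidio} + 2P_{Streamly} = 0 ⇒ P_{Vidio} = 39.5 + (1/3)P_{Streamly}.
Similarly P_{Streamly} = 43 + (1/3)P_{Vidio}.
Plugging P_{Streamly} into Vidio's best response: P_{Vidio} = 39.5 + (1/3)(43 + (1/3)P_{Vidio}) ⇒ (8/9)P_{Vidio} = 323/6, so P_{Vidio} = 60.5625.
Then P_{Streamly} = 43 + (1/3)·60.5625 = 63.1875.
q_{Vidio} = 216 − 3·60.5625 + 2·63.1875 = 160.6875.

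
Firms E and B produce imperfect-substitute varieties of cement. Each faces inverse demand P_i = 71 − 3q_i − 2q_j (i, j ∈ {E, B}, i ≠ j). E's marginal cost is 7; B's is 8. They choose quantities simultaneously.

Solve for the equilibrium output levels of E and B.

8.0625, 7.8125

Firm E's profit: π = q_E(71 − 3q_E − 2q_B) − 7q_E.
∂π/∂q_E = 64 − 6q_E − 2q_B = 0 ⇒ q_E = 32/3 − (1/3)q_B.
Similarly q_B = 10.5 − (1/3)q_E.
Substituting the second reaction function into the first: q_E = 32/3 − (1/3)(10.5 − (1/3)q_E), which gives (8/9)q_E = 43/6 ⇒ q_E = 8.0625.
Then q_B = 10.5 − (1/3)·8.0625 = 7.8125.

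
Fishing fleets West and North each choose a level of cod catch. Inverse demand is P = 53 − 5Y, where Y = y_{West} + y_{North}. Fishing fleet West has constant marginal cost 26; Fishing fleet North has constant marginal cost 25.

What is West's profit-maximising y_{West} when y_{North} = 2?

Fishing fleet West's profit: π = y_{West}(53 − 5(y_{West} + y_{North})) − 26y_{West}.
∂π/∂y_{West} = 27 − 10y_{West} − 5y_{North} = 0, so y_{West} = 2.7 − 0.5y_{North}.
At y_{North} = 2: y_{West} = 2.7 − 0.5·2 = 1.7.

1.7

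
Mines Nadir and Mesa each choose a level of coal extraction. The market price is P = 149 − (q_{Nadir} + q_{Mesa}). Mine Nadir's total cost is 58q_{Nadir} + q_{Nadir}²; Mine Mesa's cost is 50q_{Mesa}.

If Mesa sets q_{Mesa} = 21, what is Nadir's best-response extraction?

17.5

Mine Nadir's profit: π = q_{Nadir}(149 − (q_{Nadir} + q_{Mesa})) − 58q_{Nadir} − q_{Nadir}².
∂π/∂q_{Nadir} = 91 − 4q_{Nadir} − q_{Mesa} = 0, so q_{Nadir} = 22.75 − 0.25q_{Mesa}.
At q_{Mesa} = 21: q_{Nadir} = 22.75 − 0.25·21 = 17.5.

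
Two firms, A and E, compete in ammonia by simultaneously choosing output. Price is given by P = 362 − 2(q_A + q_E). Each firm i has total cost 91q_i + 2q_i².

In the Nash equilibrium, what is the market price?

253.6

Firm A's profit: π = q_A(362 − 2(q_A + q_E)) − 91q_A − 2q_A².
∂π/∂q_A = 271 − 8q_A − 2q_E = 0, so q_A = 33.875 − 0.25q_E.
By symmetry q_E = q_A; substituting into the reaction function, 1.25q_A = 33.875 and q_A = 27.1.
Equilibrium price: P = 362 − 2·54.2 = 253.6.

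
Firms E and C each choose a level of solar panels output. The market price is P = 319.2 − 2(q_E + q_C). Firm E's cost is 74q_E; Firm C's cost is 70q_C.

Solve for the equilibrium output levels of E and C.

Firm E's profit: π = q_E(319.2 − 2(q_E + q_C)) − 74q_E.
∂π/∂q_E = 245.2 − 4q_E − 2q_C = 0, so q_E = 61.3 − 0.5q_C.
By the same steps for C: q_C = 62.3 − 0.5q_E.
Substituting the second reaction function into the first: q_E = 61.3 − 0.5(62.3 − 0.5q_E), which gives 0.75q_E = 30.15 ⇒ q_E = 40.2.
Then q_C = 62.3 − 0.5·40.2 = 42.2.

40.2, 42.2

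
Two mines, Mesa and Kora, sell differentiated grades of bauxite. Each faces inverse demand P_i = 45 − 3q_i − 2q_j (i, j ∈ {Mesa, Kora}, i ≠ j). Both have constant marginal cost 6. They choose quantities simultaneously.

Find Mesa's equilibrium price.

20.625

Mine Mesa's profit: π = q_{Mesa}(45 − 3q_{Mesa} − 2q_{Kora}) − 6q_{Mesa}.
∂π/∂q_{Mesa} = 39 − 6q_{Mesa} − 2q_{Kora} = 0 ⇒ q_{Mesa} = 6.5 − (1/3)q_{Kora}.
By symmetry q_{Kora} = q_{Mesa}; substituting into the reaction function, (4/3)q_{Mesa} = 6.5 and q_{Mesa} = 4.875.
P_{Mesa} = 45 − 3·4.875 − 2·4.875 = 20.625.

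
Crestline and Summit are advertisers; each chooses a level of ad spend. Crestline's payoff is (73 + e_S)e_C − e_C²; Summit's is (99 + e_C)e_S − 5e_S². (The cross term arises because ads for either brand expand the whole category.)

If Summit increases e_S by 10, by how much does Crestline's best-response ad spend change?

5

Expanding Crestline's payoff: 73e_C + e_Se_C − e_C².
∂π/∂e_C = 73 + e_S − 2e_C = 0, so e_C = 36.5 + 0.5e_S.
The reaction-function slope is 0.5, so a 10-unit rise in e_S moves e_C by 0.5 × 10 = 5. Crestline's best response rises — the actions are strategic complements.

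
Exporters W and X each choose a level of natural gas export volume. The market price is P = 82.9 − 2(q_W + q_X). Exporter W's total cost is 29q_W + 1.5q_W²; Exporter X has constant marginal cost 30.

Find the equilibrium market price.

Exporter W's profit: π = q_W(82.9 − 2(q_W + q_X)) − 29q_W − 1.5q_W².
∂π/∂q_W = 53.9 − 7q_W − 2q_X = 0, so q_W = 7.7 − (2/7)q_X.
For X: ∂π/∂q_X = 52.9 − 4q_X − 2q_W = 0 ⇒ q_X = 13.225 − 0.5q_W.
Substituting the second reaction function into the first: q_W = 7.7 − (2/7)(13.225 − 0.5q_W), which gives (6/7)q_W = 549/140 ⇒ q_W = 4.575.
Then q_X = 13.225 − 0.5·4.575 = 10.9375.
Equilibrium price: P = 82.9 − 2·15.5125 = 51.875.

51.875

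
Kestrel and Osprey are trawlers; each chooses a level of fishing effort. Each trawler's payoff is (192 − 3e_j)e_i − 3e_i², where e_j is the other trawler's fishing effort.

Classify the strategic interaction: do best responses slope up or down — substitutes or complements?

strategic substitutes

Kestrel's payoff is (192 − 3e_O)e_K − 3e_K².
∂π/∂e_K = 192 − 3e_O − 6e_K = 0, so e_K = 32 − 0.5e_O.
The best-response slope de_K/de_O = −0.5 < 0: the reaction function is downward-sloping, so the choices are strategic substitutes.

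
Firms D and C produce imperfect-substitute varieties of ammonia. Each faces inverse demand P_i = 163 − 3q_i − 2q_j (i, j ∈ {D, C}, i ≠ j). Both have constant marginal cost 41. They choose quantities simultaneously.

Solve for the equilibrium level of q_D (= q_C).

15.25

Firm D's profit: π = q_D(163 − 3q_D − 2q_C) − 41q_D.
∂π/∂q_D = 122 − 6q_D − 2q_C = 0 ⇒ q_D = 61/3 − (1/3)q_C.
Setting q_D = q_C in the reaction function: q_D = 61/3 − (1/3)q_D, so q_D = (61/3) / (4/3) = 15.25.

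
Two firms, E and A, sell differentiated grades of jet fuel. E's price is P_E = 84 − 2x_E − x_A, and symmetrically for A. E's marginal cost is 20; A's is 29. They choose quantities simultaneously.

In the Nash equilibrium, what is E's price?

Firm E's profit: π = x_E(84 − 2x_E − x_A) − 20x_E.
∂π/∂x_E = 64 − 4x_E − x_A = 0 ⇒ x_E = 16 − 0.25x_A.
Similarly x_A = 13.75 − 0.25x_E.
Solving the two reaction functions simultaneously: (1 − (−0.25)(−0.25))x_E = 16 − 0.25·13.75, so 0.9375x_E = 12.5625 and x_E = 13.4.
Then x_A = 13.75 − 0.25·13.4 = 10.4.
P_E = 84 − 2·13.4 − 10.4 = 46.8.

46.8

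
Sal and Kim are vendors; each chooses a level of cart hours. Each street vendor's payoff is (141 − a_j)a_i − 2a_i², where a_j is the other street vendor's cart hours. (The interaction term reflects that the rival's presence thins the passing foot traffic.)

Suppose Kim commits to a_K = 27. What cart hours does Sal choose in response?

28.5

Sal's payoff is (141 − a_K)a_S − 2a_S².
∂π/∂a_S = 141 − a_K − 4a_S = 0, so a_S = 35.25 − 0.25a_K.
At a_K = 27: a_S = 35.25 − 0.25·27 = 28.5.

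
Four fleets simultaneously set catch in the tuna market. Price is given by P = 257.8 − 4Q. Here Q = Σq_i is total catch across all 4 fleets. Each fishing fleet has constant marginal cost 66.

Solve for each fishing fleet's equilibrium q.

9.59

A representative fishing fleet's profit is π_i = q_i(257.8 − 4Q) − 66q_i, with Q = q_i + Σ_{j≠i} q_j.
First-order condition: 191.8 − 8q_i − 4Σ_{j≠i} q_j = 0.
In a symmetric equilibrium every fishing fleet chooses the same q, so Σ_{j≠i} q_j = 3q. The condition becomes 191.8 − 20q = 0, giving q = 191.8/20 = 9.59.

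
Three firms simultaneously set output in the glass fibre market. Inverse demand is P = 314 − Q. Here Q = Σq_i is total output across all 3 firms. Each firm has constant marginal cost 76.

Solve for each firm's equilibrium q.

A representative firm's profit is π_i = q_i(314 − Q) − 76q_i, with Q = q_i + Σ_{j≠i} q_j.
First-order condition: 238 − 2q_i − Σ_{j≠i} q_j = 0.
With identical firms, set every q_j = q: then 238 − 2q − 2q = 0, i.e. q = 238/4 = 59.5.

59.5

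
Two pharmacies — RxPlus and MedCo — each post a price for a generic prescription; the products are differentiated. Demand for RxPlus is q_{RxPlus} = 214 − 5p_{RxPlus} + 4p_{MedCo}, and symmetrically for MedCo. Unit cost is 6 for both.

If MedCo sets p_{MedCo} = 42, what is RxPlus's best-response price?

41.2

RxPlus's profit: π = (p_{RxPlus} − 6)(214 − 5p_{RxPlus} + 4p_{MedCo}).
∂π/∂p_{RxPlus} = 244 − 10p_{RxPlus} + 4p_{MedCo} = 0 ⇒ p_{RxPlus} = 24.4 + 0.4p_{MedCo}.
At p_{MedCo} = 42: p_{RxPlus} = 24.4 + 0.4·42 = 41.2.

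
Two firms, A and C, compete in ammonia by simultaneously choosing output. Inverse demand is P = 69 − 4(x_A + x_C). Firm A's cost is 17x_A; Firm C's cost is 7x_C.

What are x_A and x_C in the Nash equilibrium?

3.5, 6

Firm A's profit: π = x_A(69 − 4(x_A + x_C)) − 17x_A.
∂π/∂x_A = 52 − 8x_A − 4x_C = 0, so x_A = 6.5 − 0.5x_C.
By the same steps for C: x_C = 7.75 − 0.5x_A.
Plugging x_C into A's best response: x_A = 6.5 − 0.5(7.75 − 0.5x_A) ⇒ 0.75x_A = 2.625, so x_A = 3.5.
Then x_C = 7.75 − 0.5·3.5 = 6.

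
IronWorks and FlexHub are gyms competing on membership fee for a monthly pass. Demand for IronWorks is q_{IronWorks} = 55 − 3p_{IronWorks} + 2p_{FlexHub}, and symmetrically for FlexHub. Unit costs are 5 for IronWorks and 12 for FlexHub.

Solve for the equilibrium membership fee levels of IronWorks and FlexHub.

IronWorks's profit: π = (p_{IronWorks} − 5)(55 − 3p_{IronWorks} + 2p_{FlexHub}).
∂π/∂p_{IronWorks} = 70 − 6p_{IronWorks} + 2p_{FlexHub} = 0 ⇒ p_{IronWorks} = 35/3 + (1/3)p_{FlexHub}.
Similarly p_{FlexHub} = 91/6 + (1/3)p_{IronWorks}.
Solving the two reaction functions simultaneously: (1 − (1/3)(1/3))p_{IronWorks} = 35/3 + (1/3)·(91/6), so (8/9)p_{IronWorks} = 301/18 and p_{IronWorks} = 18.8125.
Then p_{FlexHub} = 91/6 + (1/3)·18.8125 = 21.4375.

18.8125, 21.4375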